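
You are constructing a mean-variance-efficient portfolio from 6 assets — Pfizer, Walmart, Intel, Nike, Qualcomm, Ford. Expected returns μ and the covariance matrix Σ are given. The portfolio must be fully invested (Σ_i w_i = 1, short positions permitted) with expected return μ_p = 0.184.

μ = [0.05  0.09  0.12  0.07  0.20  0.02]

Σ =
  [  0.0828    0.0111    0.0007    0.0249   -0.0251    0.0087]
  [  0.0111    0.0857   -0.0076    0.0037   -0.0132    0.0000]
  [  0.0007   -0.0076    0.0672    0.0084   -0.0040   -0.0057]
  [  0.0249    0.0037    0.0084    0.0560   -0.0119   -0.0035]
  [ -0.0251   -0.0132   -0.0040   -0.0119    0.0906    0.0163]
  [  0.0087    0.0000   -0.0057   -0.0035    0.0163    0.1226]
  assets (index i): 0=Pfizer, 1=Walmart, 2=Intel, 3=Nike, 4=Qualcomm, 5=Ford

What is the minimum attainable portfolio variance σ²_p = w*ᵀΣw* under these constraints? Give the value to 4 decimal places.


0.0427

g=Σ⁻¹μ = [0.9900  1.5082  1.9780  1.0305  2.9564  -0.1788]
h=Σ⁻¹𝟙 = [10.5117  13.8157  16.1572  13.9309  17.3815  6.2486]
a=μᵀg=1.082432  b=𝟙ᵀg=8.284303  c=𝟙ᵀh=78.045681  D=ac−b²=15.849509
λ₁=(c·0.184−b)/D = (78.045681·0.184−8.284303)/15.849509 = 0.383362
λ₂=(a−b·0.184)/D = (1.082432−8.284303·0.184)/15.849509 = -0.027880
w* = 0.383362·g + -0.027880·h:
  w_0 = 0.383362·0.9900 + -0.027880·10.5117 = 0.0865  (Pfizer)
  w_1 = 0.383362·1.5082 + -0.027880·13.8157 = 0.1930  (Walmart)
  w_2 = 0.383362·1.9780 + -0.027880·16.1572 = 0.3078  (Intel)
  w_3 = 0.383362·1.0305 + -0.027880·13.9309 = 0.0067  (Nike)
  w_4 = 0.383362·2.9564 + -0.027880·17.3815 = 0.6488  (Qualcomm)
  w_5 = 0.383362·-0.1788 + -0.027880·6.2486 = -0.2428  (Ford)
Σw_i=1.0000  μᵀw=0.1840
σ²=wᵀΣw=λ₁·μ_p+λ₂ = 0.383362·0.184 + -0.027880 = 0.042659 ≈ 0.0427


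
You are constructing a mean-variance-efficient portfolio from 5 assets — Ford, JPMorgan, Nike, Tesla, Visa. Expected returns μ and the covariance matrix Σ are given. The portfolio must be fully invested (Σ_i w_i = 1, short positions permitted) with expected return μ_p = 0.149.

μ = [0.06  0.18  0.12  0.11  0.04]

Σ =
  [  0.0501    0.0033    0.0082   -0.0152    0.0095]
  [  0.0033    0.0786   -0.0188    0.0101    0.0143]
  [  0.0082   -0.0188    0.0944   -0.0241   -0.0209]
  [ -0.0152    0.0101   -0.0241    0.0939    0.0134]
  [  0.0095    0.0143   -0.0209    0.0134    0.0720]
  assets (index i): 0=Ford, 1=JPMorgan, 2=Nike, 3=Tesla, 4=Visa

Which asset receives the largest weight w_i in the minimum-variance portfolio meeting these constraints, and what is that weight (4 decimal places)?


u=Σ⁻¹μ = [1.1248  2.5053  2.1315  1.5982  0.2309]
v=Σ⁻¹𝟙 = [18.7505  12.1659  17.8064  15.3318  11.3139]
a=μᵀu=0.959267  b=𝟙ᵀu=7.590728  c=𝟙ᵀv=75.368644  D=ac−b²=14.679525
λ₁=(c·0.149−b)/D = (75.368644·0.149−7.590728)/14.679525 = 0.247910
λ₂=(a−b·0.149)/D = (0.959267−7.590728·0.149)/14.679525 = -0.011700
w* = 0.247910·u + -0.011700·v:
  w_0 = 0.247910·1.1248 + -0.011700·18.7505 = 0.0595  (Ford)
  w_1 = 0.247910·2.5053 + -0.011700·12.1659 = 0.4788  (JPMorgan)
  w_2 = 0.247910·2.1315 + -0.011700·17.8064 = 0.3201  (Nike)
  w_3 = 0.247910·1.5982 + -0.011700·15.3318 = 0.2168  (Tesla)
  w_4 = 0.247910·0.2309 + -0.011700·11.3139 = -0.0751  (Visa)
Σw_i=1.0000  μᵀw=0.1490
σ²=wᵀΣw=λ₁·μ_p+λ₂ = 0.247910·0.149 + -0.011700 = 0.025239 ≈ 0.0252

JPMorgan (0.4788)


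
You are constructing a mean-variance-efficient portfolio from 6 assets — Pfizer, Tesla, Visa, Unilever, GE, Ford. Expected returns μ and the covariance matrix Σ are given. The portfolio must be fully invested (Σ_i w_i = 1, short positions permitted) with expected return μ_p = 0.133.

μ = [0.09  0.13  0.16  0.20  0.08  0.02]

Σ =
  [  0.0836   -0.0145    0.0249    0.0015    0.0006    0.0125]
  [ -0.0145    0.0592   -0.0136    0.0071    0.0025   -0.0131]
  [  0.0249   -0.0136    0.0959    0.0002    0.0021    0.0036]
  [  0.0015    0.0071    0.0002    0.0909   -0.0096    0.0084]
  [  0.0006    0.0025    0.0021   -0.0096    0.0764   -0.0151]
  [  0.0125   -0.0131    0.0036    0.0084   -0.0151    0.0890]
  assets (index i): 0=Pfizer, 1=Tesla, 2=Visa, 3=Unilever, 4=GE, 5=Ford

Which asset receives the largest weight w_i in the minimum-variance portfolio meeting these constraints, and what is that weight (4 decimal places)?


u=Σ⁻¹μ = [0.8957  2.6133  1.7586  2.0699  1.2512  0.4293]
v=Σ⁻¹𝟙 = [10.5232  23.2183  10.0691  9.3349  16.0298  14.6068]
a=μᵀu=1.224379  b=𝟙ᵀu=9.018015  c=𝟙ᵀv=83.782054  D=ac−b²=21.256355
λ₁=(c·0.133−b)/D = (83.782054·0.133−9.018015)/21.256355 = 0.099970
λ₂=(a−b·0.133)/D = (1.224379−9.018015·0.133)/21.256355 = 0.001175
w* = 0.099970·u + 0.001175·v:
  w_0 = 0.099970·0.8957 + 0.001175·10.5232 = 0.1019  (Pfizer)
  w_1 = 0.099970·2.6133 + 0.001175·23.2183 = 0.2885  (Tesla)
  w_2 = 0.099970·1.7586 + 0.001175·10.0691 = 0.1876  (Visa)
  w_3 = 0.099970·2.0699 + 0.001175·9.3349 = 0.2179  (Unilever)
  w_4 = 0.099970·1.2512 + 0.001175·16.0298 = 0.1439  (GE)
  w_5 = 0.099970·0.4293 + 0.001175·14.6068 = 0.0601  (Ford)
Σw_i=1.0000  μᵀw=0.1330
σ²=wᵀΣw=λ₁·μ_p+λ₂ = 0.099970·0.133 + 0.001175 = 0.014471 ≈ 0.0145

Tesla (0.2885)


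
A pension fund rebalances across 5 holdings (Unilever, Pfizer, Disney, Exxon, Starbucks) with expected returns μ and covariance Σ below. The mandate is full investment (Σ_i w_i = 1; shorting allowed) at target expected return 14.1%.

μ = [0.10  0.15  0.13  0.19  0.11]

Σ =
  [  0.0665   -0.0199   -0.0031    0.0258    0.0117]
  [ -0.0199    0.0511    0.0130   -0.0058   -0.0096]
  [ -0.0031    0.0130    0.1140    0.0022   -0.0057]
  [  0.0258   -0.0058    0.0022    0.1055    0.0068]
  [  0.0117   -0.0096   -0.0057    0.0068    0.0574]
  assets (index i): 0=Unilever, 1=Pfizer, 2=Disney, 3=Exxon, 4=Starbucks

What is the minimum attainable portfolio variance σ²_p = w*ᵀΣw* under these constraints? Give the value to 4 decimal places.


0.0145

x=Σ⁻¹μ = [1.8104  3.9950  0.8129  1.4237  2.1276]
y=Σ⁻¹𝟙 = [18.8518  29.2527  6.7763  5.1407  18.5353]
a=μᵀx=1.390510  b=𝟙ᵀx=10.169618  c=𝟙ᵀy=78.556792  D=ac−b²=5.812867
λ₁=(c·0.141−b)/D = (78.556792·0.141−10.169618)/5.812867 = 0.156014
λ₂=(a−b·0.141)/D = (1.390510−10.169618·0.141)/5.812867 = -0.007467
w* = 0.156014·x + -0.007467·y:
  w_0 = 0.156014·1.8104 + -0.007467·18.8518 = 0.1417  (Unilever)
  w_1 = 0.156014·3.9950 + -0.007467·29.2527 = 0.4048  (Pfizer)
  w_2 = 0.156014·0.8129 + -0.007467·6.7763 = 0.0762  (Disney)
  w_3 = 0.156014·1.4237 + -0.007467·5.1407 = 0.1837  (Exxon)
  w_4 = 0.156014·2.1276 + -0.007467·18.5353 = 0.1935  (Starbucks)
Σw_i=1.0000  μᵀw=0.1410
σ²=wᵀΣw=λ₁·μ_p+λ₂ = 0.156014·0.141 + -0.007467 = 0.014531 ≈ 0.0145


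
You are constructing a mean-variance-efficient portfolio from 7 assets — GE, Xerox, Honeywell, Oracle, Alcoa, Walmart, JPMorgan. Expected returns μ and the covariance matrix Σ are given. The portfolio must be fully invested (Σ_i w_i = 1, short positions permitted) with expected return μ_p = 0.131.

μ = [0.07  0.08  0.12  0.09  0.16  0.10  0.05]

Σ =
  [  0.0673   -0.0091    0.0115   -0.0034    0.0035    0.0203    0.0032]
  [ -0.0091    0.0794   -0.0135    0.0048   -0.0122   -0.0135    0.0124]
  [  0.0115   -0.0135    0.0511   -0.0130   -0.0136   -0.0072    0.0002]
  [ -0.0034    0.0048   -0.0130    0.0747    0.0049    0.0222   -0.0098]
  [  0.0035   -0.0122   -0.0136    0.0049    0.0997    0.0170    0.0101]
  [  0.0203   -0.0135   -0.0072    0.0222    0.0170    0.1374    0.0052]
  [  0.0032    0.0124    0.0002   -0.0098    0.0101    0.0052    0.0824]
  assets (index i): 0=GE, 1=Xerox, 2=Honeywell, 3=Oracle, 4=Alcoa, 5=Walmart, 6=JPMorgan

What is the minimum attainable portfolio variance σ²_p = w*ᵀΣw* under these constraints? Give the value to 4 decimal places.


0.0171

x=Σ⁻¹μ = [0.4516  2.0221  3.8111  1.4732  2.1755  0.5466  0.1498]
y=Σ⁻¹𝟙 = [10.5870  19.5599  30.9221  16.9020  13.7883  4.4883  8.7431]
a=μᵀx=1.193524  b=𝟙ᵀx=10.629825  c=𝟙ᵀy=104.990706  D=ac−b²=12.315788
λ₁=(c·0.131−b)/D = (104.990706·0.131−10.629825)/12.315788 = 0.253655
λ₂=(a−b·0.131)/D = (1.193524−10.629825·0.131)/12.315788 = -0.016157
w* = 0.253655·x + -0.016157·y:
  w_0 = 0.253655·0.4516 + -0.016157·10.5870 = -0.0565  (GE)
  w_1 = 0.253655·2.0221 + -0.016157·19.5599 = 0.1969  (Xerox)
  w_2 = 0.253655·3.8111 + -0.016157·30.9221 = 0.4671  (Honeywell)
  w_3 = 0.253655·1.4732 + -0.016157·16.9020 = 0.1006  (Oracle)
  w_4 = 0.253655·2.1755 + -0.016157·13.7883 = 0.3290  (Alcoa)
  w_5 = 0.253655·0.5466 + -0.016157·4.4883 = 0.0661  (Walmart)
  w_6 = 0.253655·0.1498 + -0.016157·8.7431 = -0.1033  (JPMorgan)
Σw_i=1.0000  μᵀw=0.1310
σ²=wᵀΣw=λ₁·μ_p+λ₂ = 0.253655·0.131 + -0.016157 = 0.017072 ≈ 0.0171


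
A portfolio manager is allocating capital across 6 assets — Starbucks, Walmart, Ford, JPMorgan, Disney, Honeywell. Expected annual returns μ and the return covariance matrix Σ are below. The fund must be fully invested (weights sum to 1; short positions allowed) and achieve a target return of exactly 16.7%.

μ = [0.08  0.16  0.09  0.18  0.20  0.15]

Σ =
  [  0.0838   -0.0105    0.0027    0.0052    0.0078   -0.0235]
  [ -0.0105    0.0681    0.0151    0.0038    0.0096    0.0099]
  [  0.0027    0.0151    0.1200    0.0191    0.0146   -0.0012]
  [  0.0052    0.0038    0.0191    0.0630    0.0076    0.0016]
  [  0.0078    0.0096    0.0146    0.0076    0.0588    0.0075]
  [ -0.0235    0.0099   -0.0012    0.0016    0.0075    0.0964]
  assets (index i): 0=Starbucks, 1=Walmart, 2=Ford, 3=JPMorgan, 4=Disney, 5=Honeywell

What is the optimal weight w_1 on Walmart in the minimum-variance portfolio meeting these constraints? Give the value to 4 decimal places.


g=Σ⁻¹μ = [1.2181  1.8874  -0.1793  2.3606  2.4894  1.4240]
h=Σ⁻¹𝟙 = [15.1929  12.5794  3.6177  11.3689  9.0473  11.9377]
a=μᵀg=1.519690  b=𝟙ᵀg=9.200234  c=𝟙ᵀh=63.743824  D=ac−b²=12.226544
λ₁=(c·0.167−b)/D = (63.743824·0.167−9.200234)/12.226544 = 0.118184
λ₂=(a−b·0.167)/D = (1.519690−9.200234·0.167)/12.226544 = -0.001370
w* = 0.118184·g + -0.001370·h:
  w_0 = 0.118184·1.2181 + -0.001370·15.1929 = 0.1231  (Starbucks)
  w_1 = 0.118184·1.8874 + -0.001370·12.5794 = 0.2058  (Walmart)
  w_2 = 0.118184·-0.1793 + -0.001370·3.6177 = -0.0261  (Ford)
  w_3 = 0.118184·2.3606 + -0.001370·11.3689 = 0.2634  (JPMorgan)
  w_4 = 0.118184·2.4894 + -0.001370·9.0473 = 0.2818  (Disney)
  w_5 = 0.118184·1.4240 + -0.001370·11.9377 = 0.1519  (Honeywell)
Σw_i=1.0000  μᵀw=0.1670
σ²=wᵀΣw=λ₁·μ_p+λ₂ = 0.118184·0.167 + -0.001370 = 0.018367 ≈ 0.0184

0.2058


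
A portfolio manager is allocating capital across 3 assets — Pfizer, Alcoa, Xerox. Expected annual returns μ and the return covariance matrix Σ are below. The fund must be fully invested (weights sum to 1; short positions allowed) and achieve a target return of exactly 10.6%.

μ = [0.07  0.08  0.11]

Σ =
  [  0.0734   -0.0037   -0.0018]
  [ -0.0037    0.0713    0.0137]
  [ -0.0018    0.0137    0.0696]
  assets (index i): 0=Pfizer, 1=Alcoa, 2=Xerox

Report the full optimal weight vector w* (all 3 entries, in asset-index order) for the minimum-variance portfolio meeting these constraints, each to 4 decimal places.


0.0482  0.0691  0.8827

u=Σ⁻¹μ = [1.0342  0.9009  1.4299]
v=Σ⁻¹𝟙 = [14.5515  12.4170  12.3000]
a=μᵀu=0.301752  b=𝟙ᵀu=3.364966  c=𝟙ᵀv=39.268519  D=ac−b²=0.526343
λ₁=(c·0.106−b)/D = (39.268519·0.106−3.364966)/0.526343 = 1.515167
λ₂=(a−b·0.106)/D = (0.301752−3.364966·0.106)/0.526343 = -0.104371
w* = 1.515167·u + -0.104371·v:
  w_0 = 1.515167·1.0342 + -0.104371·14.5515 = 0.0482  (Pfizer)
  w_1 = 1.515167·0.9009 + -0.104371·12.4170 = 0.0691  (Alcoa)
  w_2 = 1.515167·1.4299 + -0.104371·12.3000 = 0.8827  (Xerox)
Σw_i=1.0000  μᵀw=0.1060
σ²=wᵀΣw=λ₁·μ_p+λ₂ = 1.515167·0.106 + -0.104371 = 0.056237 ≈ 0.0562


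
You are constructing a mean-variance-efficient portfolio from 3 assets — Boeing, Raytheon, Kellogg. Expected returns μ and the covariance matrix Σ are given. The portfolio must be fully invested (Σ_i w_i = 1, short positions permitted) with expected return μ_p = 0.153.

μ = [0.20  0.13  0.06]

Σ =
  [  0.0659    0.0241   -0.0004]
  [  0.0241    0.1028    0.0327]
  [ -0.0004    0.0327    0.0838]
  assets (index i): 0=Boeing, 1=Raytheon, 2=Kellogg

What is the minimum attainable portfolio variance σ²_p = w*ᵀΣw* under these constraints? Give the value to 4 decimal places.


g=Σ⁻¹μ = [2.8902  0.4052  0.5717]
h=Σ⁻¹𝟙 = [14.1585  2.9582  10.8464]
a=μᵀg=0.665013  b=𝟙ᵀg=3.867053  c=𝟙ᵀh=27.963132  D=ac−b²=3.641746
λ₁=(c·0.153−b)/D = (27.963132·0.153−3.867053)/3.641746 = 0.112942
λ₂=(a−b·0.153)/D = (0.665013−3.867053·0.153)/3.641746 = 0.020143
w* = 0.112942·g + 0.020143·h:
  w_0 = 0.112942·2.8902 + 0.020143·14.1585 = 0.6116  (Boeing)
  w_1 = 0.112942·0.4052 + 0.020143·2.9582 = 0.1053  (Raytheon)
  w_2 = 0.112942·0.5717 + 0.020143·10.8464 = 0.2830  (Kellogg)
Σw_i=1.0000  μᵀw=0.1530
σ²=wᵀΣw=λ₁·μ_p+λ₂ = 0.112942·0.153 + 0.020143 = 0.037423 ≈ 0.0374

0.0374


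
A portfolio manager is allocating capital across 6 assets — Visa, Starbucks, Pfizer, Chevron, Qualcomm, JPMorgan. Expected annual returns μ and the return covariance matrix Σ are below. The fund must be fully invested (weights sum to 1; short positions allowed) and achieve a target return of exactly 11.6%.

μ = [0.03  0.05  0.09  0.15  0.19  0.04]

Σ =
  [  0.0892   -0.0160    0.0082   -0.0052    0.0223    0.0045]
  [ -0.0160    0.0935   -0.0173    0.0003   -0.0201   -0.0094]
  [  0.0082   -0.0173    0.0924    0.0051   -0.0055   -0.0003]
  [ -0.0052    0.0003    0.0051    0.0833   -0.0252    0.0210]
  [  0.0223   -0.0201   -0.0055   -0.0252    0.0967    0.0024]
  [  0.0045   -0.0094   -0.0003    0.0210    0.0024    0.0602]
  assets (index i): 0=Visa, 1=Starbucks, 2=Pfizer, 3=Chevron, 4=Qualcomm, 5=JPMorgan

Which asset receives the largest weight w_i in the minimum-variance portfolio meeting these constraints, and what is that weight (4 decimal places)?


x=Σ⁻¹μ = [-0.1337  1.3809  1.2783  2.6735  3.0560  -0.1580]
y=Σ⁻¹𝟙 = [9.5015  19.7146  13.9534  13.0500  16.0986  13.8548]
a=μᵀx=1.155429  b=𝟙ᵀx=8.097006  c=𝟙ᵀy=86.172931  D=ac−b²=34.005173
λ₁=(c·0.116−b)/D = (86.172931·0.116−8.097006)/34.005173 = 0.055846
λ₂=(a−b·0.116)/D = (1.155429−8.097006·0.116)/34.005173 = 0.006357
w* = 0.055846·x + 0.006357·y:
  w_0 = 0.055846·-0.1337 + 0.006357·9.5015 = 0.0529  (Visa)
  w_1 = 0.055846·1.3809 + 0.006357·19.7146 = 0.2024  (Starbucks)
  w_2 = 0.055846·1.2783 + 0.006357·13.9534 = 0.1601  (Pfizer)
  w_3 = 0.055846·2.6735 + 0.006357·13.0500 = 0.2323  (Chevron)
  w_4 = 0.055846·3.0560 + 0.006357·16.0986 = 0.2730  (Qualcomm)
  w_5 = 0.055846·-0.1580 + 0.006357·13.8548 = 0.0793  (JPMorgan)
Σw_i=1.0000  μᵀw=0.1160
σ²=wᵀΣw=λ₁·μ_p+λ₂ = 0.055846·0.116 + 0.006357 = 0.012835 ≈ 0.0128

Qualcomm (0.2730)


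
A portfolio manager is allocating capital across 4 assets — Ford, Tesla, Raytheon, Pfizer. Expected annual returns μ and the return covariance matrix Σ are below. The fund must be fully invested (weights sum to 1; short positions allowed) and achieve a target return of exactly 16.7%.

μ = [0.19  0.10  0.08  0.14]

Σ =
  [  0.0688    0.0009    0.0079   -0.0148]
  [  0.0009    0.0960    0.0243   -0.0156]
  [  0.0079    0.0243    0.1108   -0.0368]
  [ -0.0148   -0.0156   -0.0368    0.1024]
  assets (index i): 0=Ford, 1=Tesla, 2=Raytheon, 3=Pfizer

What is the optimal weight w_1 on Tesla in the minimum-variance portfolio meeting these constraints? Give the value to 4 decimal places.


u=Σ⁻¹μ = [3.1368  1.1346  1.0352  2.3654]
v=Σ⁻¹𝟙 = [16.9318  10.2532  11.5193  17.9146]
a=μᵀu=1.123416  b=𝟙ᵀu=7.671942  c=𝟙ᵀv=56.618875  D=ac−b²=4.747851
λ₁=(c·0.167−b)/D = (56.618875·0.167−7.671942)/4.747851 = 0.375625
λ₂=(a−b·0.167)/D = (1.123416−7.671942·0.167)/4.747851 = -0.033236
w* = 0.375625·u + -0.033236·v:
  w_0 = 0.375625·3.1368 + -0.033236·16.9318 = 0.6155  (Ford)
  w_1 = 0.375625·1.1346 + -0.033236·10.2532 = 0.0854  (Tesla)
  w_2 = 0.375625·1.0352 + -0.033236·11.5193 = 0.0060  (Raytheon)
  w_3 = 0.375625·2.3654 + -0.033236·17.9146 = 0.2931  (Pfizer)
Σw_i=1.0000  μᵀw=0.1670
σ²=wᵀΣw=λ₁·μ_p+λ₂ = 0.375625·0.167 + -0.033236 = 0.029494 ≈ 0.0295

0.0854


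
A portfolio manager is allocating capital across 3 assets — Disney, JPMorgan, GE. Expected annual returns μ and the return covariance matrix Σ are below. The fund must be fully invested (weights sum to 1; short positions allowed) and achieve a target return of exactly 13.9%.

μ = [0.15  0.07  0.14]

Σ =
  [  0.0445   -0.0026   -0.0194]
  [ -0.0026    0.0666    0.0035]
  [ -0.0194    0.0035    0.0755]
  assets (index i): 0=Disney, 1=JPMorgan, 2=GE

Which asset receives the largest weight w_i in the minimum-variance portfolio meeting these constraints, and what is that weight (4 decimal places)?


Disney (0.5544)

u=Σ⁻¹μ = [4.7528  1.0776  3.0256]
v=Σ⁻¹𝟙 = [32.4630  15.1849  20.8826]
a=μᵀu=1.211930  b=𝟙ᵀu=8.855952  c=𝟙ᵀv=68.530469  D=ac−b²=4.626212
λ₁=(c·0.139−b)/D = (68.530469·0.139−8.855952)/4.626212 = 0.144780
λ₂=(a−b·0.139)/D = (1.211930−8.855952·0.139)/4.626212 = -0.004117
w* = 0.144780·u + -0.004117·v:
  w_0 = 0.144780·4.7528 + -0.004117·32.4630 = 0.5544  (Disney)
  w_1 = 0.144780·1.0776 + -0.004117·15.1849 = 0.0935  (JPMorgan)
  w_2 = 0.144780·3.0256 + -0.004117·20.8826 = 0.3521  (GE)
Σw_i=1.0000  μᵀw=0.1390
σ²=wᵀΣw=λ₁·μ_p+λ₂ = 0.144780·0.139 + -0.004117 = 0.016007 ≈ 0.0160


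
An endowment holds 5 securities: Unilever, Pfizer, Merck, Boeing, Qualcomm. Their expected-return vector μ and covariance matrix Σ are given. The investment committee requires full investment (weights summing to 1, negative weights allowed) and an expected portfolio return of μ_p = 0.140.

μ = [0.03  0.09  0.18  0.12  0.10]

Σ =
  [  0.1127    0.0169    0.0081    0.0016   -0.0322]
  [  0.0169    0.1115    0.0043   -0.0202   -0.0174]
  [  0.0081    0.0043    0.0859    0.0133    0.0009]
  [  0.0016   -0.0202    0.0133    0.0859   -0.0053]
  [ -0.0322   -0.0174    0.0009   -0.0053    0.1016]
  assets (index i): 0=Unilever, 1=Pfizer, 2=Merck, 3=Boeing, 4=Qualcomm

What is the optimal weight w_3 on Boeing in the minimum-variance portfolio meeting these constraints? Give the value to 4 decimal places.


x=Σ⁻¹μ = [0.3291  1.1673  1.7634  1.4756  1.3498]
y=Σ⁻¹𝟙 = [10.8916  12.0746  7.6619  14.0807  16.0289]
a=μᵀx=0.744389  b=𝟙ᵀx=6.085181  c=𝟙ᵀy=60.737700  D=ac−b²=8.183031
λ₁=(c·0.140−b)/D = (60.737700·0.140−6.085181)/8.183031 = 0.295501
λ₂=(a−b·0.140)/D = (0.744389−6.085181·0.140)/8.183031 = -0.013141
w* = 0.295501·x + -0.013141·y:
  w_0 = 0.295501·0.3291 + -0.013141·10.8916 = -0.0459  (Unilever)
  w_1 = 0.295501·1.1673 + -0.013141·12.0746 = 0.1862  (Pfizer)
  w_2 = 0.295501·1.7634 + -0.013141·7.6619 = 0.4204  (Merck)
  w_3 = 0.295501·1.4756 + -0.013141·14.0807 = 0.2510  (Boeing)
  w_4 = 0.295501·1.3498 + -0.013141·16.0289 = 0.1882  (Qualcomm)
Σw_i=1.0000  μᵀw=0.1400
σ²=wᵀΣw=λ₁·μ_p+λ₂ = 0.295501·0.140 + -0.013141 = 0.028229 ≈ 0.0282

0.2510


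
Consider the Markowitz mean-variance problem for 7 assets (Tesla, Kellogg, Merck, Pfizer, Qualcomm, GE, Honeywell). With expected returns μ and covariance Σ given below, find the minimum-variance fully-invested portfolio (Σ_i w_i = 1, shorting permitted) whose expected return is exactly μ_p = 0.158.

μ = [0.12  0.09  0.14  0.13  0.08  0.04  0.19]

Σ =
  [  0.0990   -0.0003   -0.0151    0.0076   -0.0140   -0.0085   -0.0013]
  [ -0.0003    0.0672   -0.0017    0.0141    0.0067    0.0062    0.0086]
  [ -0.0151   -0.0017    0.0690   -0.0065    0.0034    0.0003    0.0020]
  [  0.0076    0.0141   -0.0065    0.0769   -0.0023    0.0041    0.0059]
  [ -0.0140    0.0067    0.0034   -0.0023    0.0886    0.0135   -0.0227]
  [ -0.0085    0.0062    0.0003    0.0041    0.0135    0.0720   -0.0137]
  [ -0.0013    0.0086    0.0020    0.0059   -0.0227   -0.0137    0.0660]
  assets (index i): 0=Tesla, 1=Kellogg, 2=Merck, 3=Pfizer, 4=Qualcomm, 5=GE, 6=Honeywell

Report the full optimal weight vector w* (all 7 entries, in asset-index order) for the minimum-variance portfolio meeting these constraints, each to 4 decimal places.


x=Σ⁻¹μ = [1.8640  0.3954  2.3778  1.3692  1.8636  0.9726  3.5124]
y=Σ⁻¹𝟙 = [15.9746  7.5647  17.5776  9.4906  16.0252  15.6650  21.8628]
a=μᵀx=1.625495  b=𝟙ᵀx=12.354965  c=𝟙ᵀy=104.160493  D=ac−b²=16.667183
λ₁=(c·0.158−b)/D = (104.160493·0.158−12.354965)/16.667183 = 0.246136
λ₂=(a−b·0.158)/D = (1.625495−12.354965·0.158)/16.667183 = -0.019595
w* = 0.246136·x + -0.019595·y:
  w_0 = 0.246136·1.8640 + -0.019595·15.9746 = 0.1458  (Tesla)
  w_1 = 0.246136·0.3954 + -0.019595·7.5647 = -0.0509  (Kellogg)
  w_2 = 0.246136·2.3778 + -0.019595·17.5776 = 0.2408  (Merck)
  w_3 = 0.246136·1.3692 + -0.019595·9.4906 = 0.1510  (Pfizer)
  w_4 = 0.246136·1.8636 + -0.019595·16.0252 = 0.1447  (Qualcomm)
  w_5 = 0.246136·0.9726 + -0.019595·15.6650 = -0.0676  (GE)
  w_6 = 0.246136·3.5124 + -0.019595·21.8628 = 0.4361  (Honeywell)
Σw_i=1.0000  μᵀw=0.1580
σ²=wᵀΣw=λ₁·μ_p+λ₂ = 0.246136·0.158 + -0.019595 = 0.019295 ≈ 0.0193

0.1458  -0.0509  0.2408  0.1510  0.1447  -0.0676  0.4361


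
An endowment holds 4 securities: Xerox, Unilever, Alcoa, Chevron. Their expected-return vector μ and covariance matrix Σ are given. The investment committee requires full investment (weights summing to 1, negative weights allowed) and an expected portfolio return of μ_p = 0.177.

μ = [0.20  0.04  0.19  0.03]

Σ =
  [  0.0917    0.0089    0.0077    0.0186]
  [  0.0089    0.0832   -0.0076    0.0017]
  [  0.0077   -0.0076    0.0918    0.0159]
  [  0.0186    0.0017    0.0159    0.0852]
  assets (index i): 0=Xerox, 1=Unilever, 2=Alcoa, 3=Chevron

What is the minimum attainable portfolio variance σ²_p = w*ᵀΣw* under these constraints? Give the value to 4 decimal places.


0.0398

x=Σ⁻¹μ = [2.0658  0.4540  2.0180  -0.4845]
y=Σ⁻¹𝟙 = [7.2771  11.9782  9.8775  8.0661]
a=μᵀx=0.800194  b=𝟙ᵀx=4.053244  c=𝟙ᵀy=37.198878  D=ac−b²=13.337533
λ₁=(c·0.177−b)/D = (37.198878·0.177−4.053244)/13.337533 = 0.189762
λ₂=(a−b·0.177)/D = (0.800194−4.053244·0.177)/13.337533 = 0.006206
w* = 0.189762·x + 0.006206·y:
  w_0 = 0.189762·2.0658 + 0.006206·7.2771 = 0.4372  (Xerox)
  w_1 = 0.189762·0.4540 + 0.006206·11.9782 = 0.1605  (Unilever)
  w_2 = 0.189762·2.0180 + 0.006206·9.8775 = 0.4442  (Alcoa)
  w_3 = 0.189762·-0.4845 + 0.006206·8.0661 = -0.0419  (Chevron)
Σw_i=1.0000  μᵀw=0.1770
σ²=wᵀΣw=λ₁·μ_p+λ₂ = 0.189762·0.177 + 0.006206 = 0.039794 ≈ 0.0398


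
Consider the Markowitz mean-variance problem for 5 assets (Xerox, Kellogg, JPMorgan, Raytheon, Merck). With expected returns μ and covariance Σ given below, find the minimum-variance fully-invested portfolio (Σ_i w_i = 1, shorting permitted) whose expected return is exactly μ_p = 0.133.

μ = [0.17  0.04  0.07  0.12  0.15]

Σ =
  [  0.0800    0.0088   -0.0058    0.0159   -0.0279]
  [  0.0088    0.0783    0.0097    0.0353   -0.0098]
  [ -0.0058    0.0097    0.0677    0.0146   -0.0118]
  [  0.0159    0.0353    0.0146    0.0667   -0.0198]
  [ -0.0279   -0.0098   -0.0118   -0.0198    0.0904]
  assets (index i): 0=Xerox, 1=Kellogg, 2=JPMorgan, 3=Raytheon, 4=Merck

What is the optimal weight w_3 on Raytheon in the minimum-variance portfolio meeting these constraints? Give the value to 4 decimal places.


0.1733

p=Σ⁻¹μ = [2.9986  -0.4989  1.4897  1.9585  3.1541]
q=Σ⁻¹𝟙 = [18.7154  6.9588  17.1278  9.6100  21.9330]
a=μᵀp=1.302228  b=𝟙ᵀp=9.102072  c=𝟙ᵀq=74.345051  D=ac−b²=13.966497
λ₁=(c·0.133−b)/D = (74.345051·0.133−9.102072)/13.966497 = 0.056265
λ₂=(a−b·0.133)/D = (1.302228−9.102072·0.133)/13.966497 = 0.006562
w* = 0.056265·p + 0.006562·q:
  w_0 = 0.056265·2.9986 + 0.006562·18.7154 = 0.2915  (Xerox)
  w_1 = 0.056265·-0.4989 + 0.006562·6.9588 = 0.0176  (Kellogg)
  w_2 = 0.056265·1.4897 + 0.006562·17.1278 = 0.1962  (JPMorgan)
  w_3 = 0.056265·1.9585 + 0.006562·9.6100 = 0.1733  (Raytheon)
  w_4 = 0.056265·3.1541 + 0.006562·21.9330 = 0.3214  (Merck)
Σw_i=1.0000  μᵀw=0.1330
σ²=wᵀΣw=λ₁·μ_p+λ₂ = 0.056265·0.133 + 0.006562 = 0.014046 ≈ 0.0140


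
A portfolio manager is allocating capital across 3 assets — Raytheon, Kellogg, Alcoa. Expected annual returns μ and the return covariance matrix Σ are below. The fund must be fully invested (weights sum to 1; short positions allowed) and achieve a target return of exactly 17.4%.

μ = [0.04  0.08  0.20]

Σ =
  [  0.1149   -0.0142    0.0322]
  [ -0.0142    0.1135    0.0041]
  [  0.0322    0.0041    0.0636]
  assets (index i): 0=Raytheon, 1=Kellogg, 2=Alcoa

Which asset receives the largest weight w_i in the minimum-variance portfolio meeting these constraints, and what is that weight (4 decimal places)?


Alcoa (0.7816)

u=Σ⁻¹μ = [-0.5362  0.5156  3.3829]
v=Σ⁻¹𝟙 = [6.5260  9.1998  11.8262]
a=μᵀu=0.696374  b=𝟙ᵀu=3.362259  c=𝟙ᵀv=27.551984  D=ac−b²=7.881706
λ₁=(c·0.174−b)/D = (27.551984·0.174−3.362259)/7.881706 = 0.181659
λ₂=(a−b·0.174)/D = (0.696374−3.362259·0.174)/7.881706 = 0.014127
w* = 0.181659·u + 0.014127·v:
  w_0 = 0.181659·-0.5362 + 0.014127·6.5260 = -0.0052  (Raytheon)
  w_1 = 0.181659·0.5156 + 0.014127·9.1998 = 0.2236  (Kellogg)
  w_2 = 0.181659·3.3829 + 0.014127·11.8262 = 0.7816  (Alcoa)
Σw_i=1.0000  μᵀw=0.1740
σ²=wᵀΣw=λ₁·μ_p+λ₂ = 0.181659·0.174 + 0.014127 = 0.045735 ≈ 0.0457


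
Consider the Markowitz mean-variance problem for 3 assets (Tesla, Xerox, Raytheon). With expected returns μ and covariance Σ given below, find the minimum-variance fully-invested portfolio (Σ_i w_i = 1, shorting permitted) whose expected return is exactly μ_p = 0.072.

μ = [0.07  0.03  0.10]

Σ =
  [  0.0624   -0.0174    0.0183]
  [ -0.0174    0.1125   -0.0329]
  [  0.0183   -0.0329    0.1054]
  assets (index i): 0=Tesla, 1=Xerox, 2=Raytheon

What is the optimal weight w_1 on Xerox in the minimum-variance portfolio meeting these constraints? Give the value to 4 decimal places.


p=Σ⁻¹μ = [1.0302  0.7166  0.9936]
q=Σ⁻¹𝟙 = [16.8673  14.7636  11.1674]
a=μᵀp=0.192970  b=𝟙ᵀp=2.740365  c=𝟙ᵀq=42.798343  D=ac−b²=0.749184
λ₁=(c·0.072−b)/D = (42.798343·0.072−2.740365)/0.749184 = 0.455316
λ₂=(a−b·0.072)/D = (0.192970−2.740365·0.072)/0.749184 = -0.005788
w* = 0.455316·p + -0.005788·q:
  w_0 = 0.455316·1.0302 + -0.005788·16.8673 = 0.3714  (Tesla)
  w_1 = 0.455316·0.7166 + -0.005788·14.7636 = 0.2408  (Xerox)
  w_2 = 0.455316·0.9936 + -0.005788·11.1674 = 0.3877  (Raytheon)
Σw_i=1.0000  μᵀw=0.0720
σ²=wᵀΣw=λ₁·μ_p+λ₂ = 0.455316·0.072 + -0.005788 = 0.026994 ≈ 0.0270

0.2408


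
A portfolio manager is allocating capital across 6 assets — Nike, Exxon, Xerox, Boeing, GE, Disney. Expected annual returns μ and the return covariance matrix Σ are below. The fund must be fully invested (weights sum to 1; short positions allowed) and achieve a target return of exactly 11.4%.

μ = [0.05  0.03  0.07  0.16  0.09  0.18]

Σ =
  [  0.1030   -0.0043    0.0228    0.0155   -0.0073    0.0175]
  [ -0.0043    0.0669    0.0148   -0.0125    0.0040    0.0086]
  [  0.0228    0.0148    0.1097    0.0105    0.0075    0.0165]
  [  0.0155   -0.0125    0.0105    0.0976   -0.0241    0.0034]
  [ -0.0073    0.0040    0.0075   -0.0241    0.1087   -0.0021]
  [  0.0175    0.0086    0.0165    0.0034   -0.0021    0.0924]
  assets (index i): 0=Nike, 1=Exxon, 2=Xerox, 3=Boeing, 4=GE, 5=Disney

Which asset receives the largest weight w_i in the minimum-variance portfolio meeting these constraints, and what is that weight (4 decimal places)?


Boeing (0.2821)

p=Σ⁻¹μ = [-0.0181  0.4922  0.0217  1.9533  1.2761  1.8589]
q=Σ⁻¹𝟙 = [7.4513  15.8123  2.2033  13.5884  12.1203  7.3216]
a=μᵀp=0.777359  b=𝟙ᵀp=5.584023  c=𝟙ᵀq=58.497188  D=ac−b²=14.291999
λ₁=(c·0.114−b)/D = (58.497188·0.114−5.584023)/14.291999 = 0.075893
λ₂=(a−b·0.114)/D = (0.777359−5.584023·0.114)/14.291999 = 0.009850
w* = 0.075893·p + 0.009850·q:
  w_0 = 0.075893·-0.0181 + 0.009850·7.4513 = 0.0720  (Nike)
  w_1 = 0.075893·0.4922 + 0.009850·15.8123 = 0.1931  (Exxon)
  w_2 = 0.075893·0.0217 + 0.009850·2.2033 = 0.0233  (Xerox)
  w_3 = 0.075893·1.9533 + 0.009850·13.5884 = 0.2821  (Boeing)
  w_4 = 0.075893·1.2761 + 0.009850·12.1203 = 0.2162  (GE)
  w_5 = 0.075893·1.8589 + 0.009850·7.3216 = 0.2132  (Disney)
Σw_i=1.0000  μᵀw=0.1140
σ²=wᵀΣw=λ₁·μ_p+λ₂ = 0.075893·0.114 + 0.009850 = 0.018502 ≈ 0.0185


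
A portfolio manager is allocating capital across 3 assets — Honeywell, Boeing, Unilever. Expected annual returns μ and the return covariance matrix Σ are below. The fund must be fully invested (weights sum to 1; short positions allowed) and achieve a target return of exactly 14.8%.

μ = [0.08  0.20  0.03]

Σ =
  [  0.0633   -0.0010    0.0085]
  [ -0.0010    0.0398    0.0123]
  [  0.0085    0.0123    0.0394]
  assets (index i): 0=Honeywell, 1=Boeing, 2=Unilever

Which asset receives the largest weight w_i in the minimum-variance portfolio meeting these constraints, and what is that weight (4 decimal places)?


g=Σ⁻¹μ = [1.5205  5.4558  -1.2698]
h=Σ⁻¹𝟙 = [13.9806  20.5476  15.9500]
a=μᵀg=1.174699  b=𝟙ᵀg=5.706476  c=𝟙ᵀh=50.478222  D=ac−b²=26.732851
λ₁=(c·0.148−b)/D = (50.478222·0.148−5.706476)/26.732851 = 0.065997
λ₂=(a−b·0.148)/D = (1.174699−5.706476·0.148)/26.732851 = 0.012350
w* = 0.065997·g + 0.012350·h:
  w_0 = 0.065997·1.5205 + 0.012350·13.9806 = 0.2730  (Honeywell)
  w_1 = 0.065997·5.4558 + 0.012350·20.5476 = 0.6138  (Boeing)
  w_2 = 0.065997·-1.2698 + 0.012350·15.9500 = 0.1132  (Unilever)
Σw_i=1.0000  μᵀw=0.1480
σ²=wᵀΣw=λ₁·μ_p+λ₂ = 0.065997·0.148 + 0.012350 = 0.022117 ≈ 0.0221

Boeing (0.6138)


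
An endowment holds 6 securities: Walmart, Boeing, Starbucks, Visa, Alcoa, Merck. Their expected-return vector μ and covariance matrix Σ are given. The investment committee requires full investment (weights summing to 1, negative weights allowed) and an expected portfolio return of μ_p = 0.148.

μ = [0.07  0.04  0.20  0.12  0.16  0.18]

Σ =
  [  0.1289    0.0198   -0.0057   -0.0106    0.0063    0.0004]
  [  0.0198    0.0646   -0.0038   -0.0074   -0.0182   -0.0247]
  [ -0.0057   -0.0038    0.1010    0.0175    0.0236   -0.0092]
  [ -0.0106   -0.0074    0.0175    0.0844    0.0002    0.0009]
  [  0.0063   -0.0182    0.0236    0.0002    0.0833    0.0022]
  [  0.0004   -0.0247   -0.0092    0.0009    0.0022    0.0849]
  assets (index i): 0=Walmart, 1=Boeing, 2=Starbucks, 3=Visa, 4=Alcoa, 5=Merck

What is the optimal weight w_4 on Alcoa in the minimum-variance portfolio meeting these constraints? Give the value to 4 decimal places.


0.1819

u=Σ⁻¹μ = [0.2465  2.4473  1.6951  1.2799  1.8755  2.9525]
v=Σ⁻¹𝟙 = [4.0121  28.1976  7.1975  13.0805  15.2579  20.2091]
a=μᵀu=1.439290  b=𝟙ᵀu=10.496816  c=𝟙ᵀv=87.954718  D=ac−b²=16.409221
λ₁=(c·0.148−b)/D = (87.954718·0.148−10.496816)/16.409221 = 0.153602
λ₂=(a−b·0.148)/D = (1.439290−10.496816·0.148)/16.409221 = -0.006962
w* = 0.153602·u + -0.006962·v:
  w_0 = 0.153602·0.2465 + -0.006962·4.0121 = 0.0099  (Walmart)
  w_1 = 0.153602·2.4473 + -0.006962·28.1976 = 0.1796  (Boeing)
  w_2 = 0.153602·1.6951 + -0.006962·7.1975 = 0.2103  (Starbucks)
  w_3 = 0.153602·1.2799 + -0.006962·13.0805 = 0.1055  (Visa)
  w_4 = 0.153602·1.8755 + -0.006962·15.2579 = 0.1819  (Alcoa)
  w_5 = 0.153602·2.9525 + -0.006962·20.2091 = 0.3128  (Merck)
Σw_i=1.0000  μᵀw=0.1480
σ²=wᵀΣw=λ₁·μ_p+λ₂ = 0.153602·0.148 + -0.006962 = 0.015771 ≈ 0.0158


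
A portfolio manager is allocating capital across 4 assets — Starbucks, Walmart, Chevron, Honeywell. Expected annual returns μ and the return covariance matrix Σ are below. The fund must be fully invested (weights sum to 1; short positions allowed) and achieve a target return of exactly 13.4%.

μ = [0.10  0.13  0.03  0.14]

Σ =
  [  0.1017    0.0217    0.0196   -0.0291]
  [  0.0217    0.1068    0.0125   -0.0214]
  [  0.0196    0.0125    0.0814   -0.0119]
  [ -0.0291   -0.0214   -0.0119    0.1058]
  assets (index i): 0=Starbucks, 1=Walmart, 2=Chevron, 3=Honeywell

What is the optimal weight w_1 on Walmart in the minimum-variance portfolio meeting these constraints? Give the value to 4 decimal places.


0.3346

p=Σ⁻¹μ = [1.2254  1.3409  0.1525  1.9487]
q=Σ⁻¹𝟙 = [10.2130  9.1062  10.6645  15.3023]
a=μᵀp=0.574235  b=𝟙ᵀp=4.667360  c=𝟙ᵀq=45.286028  D=ac−b²=4.220592
λ₁=(c·0.134−b)/D = (45.286028·0.134−4.667360)/4.220592 = 0.331936
λ₂=(a−b·0.134)/D = (0.574235−4.667360·0.134)/4.220592 = -0.012129
w* = 0.331936·p + -0.012129·q:
  w_0 = 0.331936·1.2254 + -0.012129·10.2130 = 0.2829  (Starbucks)
  w_1 = 0.331936·1.3409 + -0.012129·9.1062 = 0.3346  (Walmart)
  w_2 = 0.331936·0.1525 + -0.012129·10.6645 = -0.0787  (Chevron)
  w_3 = 0.331936·1.9487 + -0.012129·15.3023 = 0.4612  (Honeywell)
Σw_i=1.0000  μᵀw=0.1340
σ²=wᵀΣw=λ₁·μ_p+λ₂ = 0.331936·0.134 + -0.012129 = 0.032351 ≈ 0.0324


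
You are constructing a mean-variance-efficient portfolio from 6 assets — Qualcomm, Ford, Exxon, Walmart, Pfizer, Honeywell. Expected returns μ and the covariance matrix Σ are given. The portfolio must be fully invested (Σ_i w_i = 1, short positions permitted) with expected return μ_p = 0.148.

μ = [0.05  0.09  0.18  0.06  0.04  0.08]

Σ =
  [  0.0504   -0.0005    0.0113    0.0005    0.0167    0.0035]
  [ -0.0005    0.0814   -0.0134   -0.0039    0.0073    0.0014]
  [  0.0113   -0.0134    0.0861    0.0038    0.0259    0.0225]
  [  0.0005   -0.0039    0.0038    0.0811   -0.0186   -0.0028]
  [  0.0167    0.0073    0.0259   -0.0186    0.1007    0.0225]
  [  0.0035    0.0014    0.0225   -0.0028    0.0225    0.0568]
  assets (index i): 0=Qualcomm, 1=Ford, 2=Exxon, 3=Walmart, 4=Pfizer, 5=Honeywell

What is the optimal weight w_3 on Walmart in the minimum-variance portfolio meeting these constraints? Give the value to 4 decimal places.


x=Σ⁻¹μ = [0.6016  1.5211  2.1668  0.6388  -0.4009  0.6659]
y=Σ⁻¹𝟙 = [16.0716  13.4847  6.3345  14.0332  4.4086  12.7191]
a=μᵀx=0.632563  b=𝟙ᵀx=5.193278  c=𝟙ᵀy=67.051700  D=ac−b²=15.444306
λ₁=(c·0.148−b)/D = (67.051700·0.148−5.193278)/15.444306 = 0.306286
λ₂=(a−b·0.148)/D = (0.632563−5.193278·0.148)/15.444306 = -0.008809
w* = 0.306286·x + -0.008809·y:
  w_0 = 0.306286·0.6016 + -0.008809·16.0716 = 0.0427  (Qualcomm)
  w_1 = 0.306286·1.5211 + -0.008809·13.4847 = 0.3471  (Ford)
  w_2 = 0.306286·2.1668 + -0.008809·6.3345 = 0.6079  (Exxon)
  w_3 = 0.306286·0.6388 + -0.008809·14.0332 = 0.0720  (Walmart)
  w_4 = 0.306286·-0.4009 + -0.008809·4.4086 = -0.1616  (Pfizer)
  w_5 = 0.306286·0.6659 + -0.008809·12.7191 = 0.0919  (Honeywell)
Σw_i=1.0000  μᵀw=0.1480
σ²=wᵀΣw=λ₁·μ_p+λ₂ = 0.306286·0.148 + -0.008809 = 0.036522 ≈ 0.0365

0.0720


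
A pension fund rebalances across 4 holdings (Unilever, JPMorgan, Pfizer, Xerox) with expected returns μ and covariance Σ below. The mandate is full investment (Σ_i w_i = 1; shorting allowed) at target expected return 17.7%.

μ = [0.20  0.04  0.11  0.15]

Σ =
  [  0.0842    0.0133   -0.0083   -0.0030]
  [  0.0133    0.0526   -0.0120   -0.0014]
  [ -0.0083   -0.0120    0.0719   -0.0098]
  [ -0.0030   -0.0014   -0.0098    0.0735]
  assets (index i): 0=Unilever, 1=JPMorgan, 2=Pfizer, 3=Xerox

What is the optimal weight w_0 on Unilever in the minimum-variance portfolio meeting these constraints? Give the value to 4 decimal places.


x=Σ⁻¹μ = [2.5781  0.6941  2.2791  2.4631]
y=Σ⁻¹𝟙 = [11.1856  21.4658  21.1386  17.2893]
a=μᵀx=1.163550  b=𝟙ᵀx=8.014389  c=𝟙ᵀy=71.079283  D=ac−b²=18.473854
λ₁=(c·0.177−b)/D = (71.079283·0.177−8.014389)/18.473854 = 0.247195
λ₂=(a−b·0.177)/D = (1.163550−8.014389·0.177)/18.473854 = -0.013803
w* = 0.247195·x + -0.013803·y:
  w_0 = 0.247195·2.5781 + -0.013803·11.1856 = 0.4829  (Unilever)
  w_1 = 0.247195·0.6941 + -0.013803·21.4658 = -0.1247  (JPMorgan)
  w_2 = 0.247195·2.2791 + -0.013803·21.1386 = 0.2716  (Pfizer)
  w_3 = 0.247195·2.4631 + -0.013803·17.2893 = 0.3702  (Xerox)
Σw_i=1.0000  μᵀw=0.1770
σ²=wᵀΣw=λ₁·μ_p+λ₂ = 0.247195·0.177 + -0.013803 = 0.029950 ≈ 0.0300

0.4829


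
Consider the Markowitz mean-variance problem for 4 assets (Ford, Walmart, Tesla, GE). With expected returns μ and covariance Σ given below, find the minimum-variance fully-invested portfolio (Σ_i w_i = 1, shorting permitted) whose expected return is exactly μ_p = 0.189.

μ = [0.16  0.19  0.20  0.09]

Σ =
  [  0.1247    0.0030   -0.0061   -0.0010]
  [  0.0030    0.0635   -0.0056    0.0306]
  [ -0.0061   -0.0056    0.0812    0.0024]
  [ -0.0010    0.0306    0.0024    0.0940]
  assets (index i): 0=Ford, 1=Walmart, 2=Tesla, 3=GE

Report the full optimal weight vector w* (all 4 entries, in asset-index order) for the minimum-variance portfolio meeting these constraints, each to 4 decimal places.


0.1868  0.4395  0.3815  -0.0079

x=Σ⁻¹μ = [1.3402  3.2512  2.7926  -0.1580]
y=Σ⁻¹𝟙 = [8.4079  13.7105  13.7176  5.9143]
a=μᵀx=1.376471  b=𝟙ᵀx=7.226071  c=𝟙ᵀy=41.750315  D=ac−b²=5.251981
λ₁=(c·0.189−b)/D = (41.750315·0.189−7.226071)/5.251981 = 0.126569
λ₂=(a−b·0.189)/D = (1.376471−7.226071·0.189)/5.251981 = 0.002046
w* = 0.126569·x + 0.002046·y:
  w_0 = 0.126569·1.3402 + 0.002046·8.4079 = 0.1868  (Ford)
  w_1 = 0.126569·3.2512 + 0.002046·13.7105 = 0.4395  (Walmart)
  w_2 = 0.126569·2.7926 + 0.002046·13.7176 = 0.3815  (Tesla)
  w_3 = 0.126569·-0.1580 + 0.002046·5.9143 = -0.0079  (GE)
Σw_i=1.0000  μᵀw=0.1890
σ²=wᵀΣw=λ₁·μ_p+λ₂ = 0.126569·0.189 + 0.002046 = 0.025967 ≈ 0.0260


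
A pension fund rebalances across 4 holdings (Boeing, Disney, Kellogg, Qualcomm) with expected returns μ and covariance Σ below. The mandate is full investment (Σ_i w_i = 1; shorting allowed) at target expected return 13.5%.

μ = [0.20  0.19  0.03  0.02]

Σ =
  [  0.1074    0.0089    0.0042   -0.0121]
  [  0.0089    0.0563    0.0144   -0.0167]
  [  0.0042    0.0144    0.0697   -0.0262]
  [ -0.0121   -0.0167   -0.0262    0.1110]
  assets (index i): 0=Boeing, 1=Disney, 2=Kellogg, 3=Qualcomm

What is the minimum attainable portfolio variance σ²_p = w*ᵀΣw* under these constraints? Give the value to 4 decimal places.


0.0200

g=Σ⁻¹μ = [1.6812  3.3758  -0.0448  0.8608]
h=Σ⁻¹𝟙 = [9.1120  16.9870  16.4705  16.4456]
a=μᵀg=0.993508  b=𝟙ᵀg=5.872969  c=𝟙ᵀh=59.015168  D=ac−b²=24.140294
λ₁=(c·0.135−b)/D = (59.015168·0.135−5.872969)/24.140294 = 0.086746
λ₂=(a−b·0.135)/D = (0.993508−5.872969·0.135)/24.140294 = 0.008312
w* = 0.086746·g + 0.008312·h:
  w_0 = 0.086746·1.6812 + 0.008312·9.1120 = 0.2216  (Boeing)
  w_1 = 0.086746·3.3758 + 0.008312·16.9870 = 0.4340  (Disney)
  w_2 = 0.086746·-0.0448 + 0.008312·16.4705 = 0.1330  (Kellogg)
  w_3 = 0.086746·0.8608 + 0.008312·16.4456 = 0.2114  (Qualcomm)
Σw_i=1.0000  μᵀw=0.1350
σ²=wᵀΣw=λ₁·μ_p+λ₂ = 0.086746·0.135 + 0.008312 = 0.020023 ≈ 0.0200


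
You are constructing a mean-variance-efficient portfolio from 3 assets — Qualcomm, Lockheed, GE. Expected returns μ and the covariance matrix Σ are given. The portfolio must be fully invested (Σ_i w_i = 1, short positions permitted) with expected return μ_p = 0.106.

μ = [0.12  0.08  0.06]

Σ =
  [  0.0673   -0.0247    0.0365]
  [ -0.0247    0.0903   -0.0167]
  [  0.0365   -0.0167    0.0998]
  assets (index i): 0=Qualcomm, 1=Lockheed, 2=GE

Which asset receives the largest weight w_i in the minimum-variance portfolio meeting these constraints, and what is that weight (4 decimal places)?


Qualcomm (0.6364)

g=Σ⁻¹μ = [2.3437  1.5269  -0.0005]
h=Σ⁻¹𝟙 = [17.6457  17.0893  6.4261]
a=μᵀg=0.403373  b=𝟙ᵀg=3.870189  c=𝟙ᵀh=41.161060  D=ac−b²=1.624891
λ₁=(c·0.106−b)/D = (41.161060·0.106−3.870189)/1.624891 = 0.303333
λ₂=(a−b·0.106)/D = (0.403373−3.870189·0.106)/1.624891 = -0.004226
w* = 0.303333·g + -0.004226·h:
  w_0 = 0.303333·2.3437 + -0.004226·17.6457 = 0.6364  (Qualcomm)
  w_1 = 0.303333·1.5269 + -0.004226·17.0893 = 0.3909  (Lockheed)
  w_2 = 0.303333·-0.0005 + -0.004226·6.4261 = -0.0273  (GE)
Σw_i=1.0000  μᵀw=0.1060
σ²=wᵀΣw=λ₁·μ_p+λ₂ = 0.303333·0.106 + -0.004226 = 0.027927 ≈ 0.0279
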